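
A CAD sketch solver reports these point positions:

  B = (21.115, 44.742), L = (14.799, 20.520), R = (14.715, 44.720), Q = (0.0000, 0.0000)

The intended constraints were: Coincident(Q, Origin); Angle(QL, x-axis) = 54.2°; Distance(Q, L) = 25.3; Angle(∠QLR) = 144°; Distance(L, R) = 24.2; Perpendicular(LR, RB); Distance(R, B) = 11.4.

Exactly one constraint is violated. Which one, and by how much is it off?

Distance(R, B) = 11.4 — off by 5.00.

Q = (0.00, 0.00) ✓; QL at 54.20° ✓; |QL| = 25.30 ✓; ∠QLR = 144.0° ✓; |LR| = 24.20 ✓; ∠(LR, RB) = 90.00° ✓; |RB| = 6.400 ✗.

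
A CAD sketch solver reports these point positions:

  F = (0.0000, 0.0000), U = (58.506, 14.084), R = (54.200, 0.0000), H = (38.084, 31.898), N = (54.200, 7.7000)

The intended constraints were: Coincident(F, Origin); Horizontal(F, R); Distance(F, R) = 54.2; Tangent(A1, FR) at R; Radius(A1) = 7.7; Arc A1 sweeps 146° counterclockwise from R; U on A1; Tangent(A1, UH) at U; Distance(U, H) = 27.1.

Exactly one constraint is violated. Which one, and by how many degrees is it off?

Tangent(A1, UH) at U — off by 7.10°.

F = (0.00, 0.00) ✓; F.y = 0.00, R.y = 0.00 ✓; |FR| = 54.20 ✓; ∠(NR, RF) = 90.00° ✓; |NR| = 7.700 ✓; bearing(N→U) − bearing(N→R) = 146.0° ✓; |NU| = 7.700 ✓; ∠(NU, UH) = 97.10° ✗; |UH| = 27.10 ✓.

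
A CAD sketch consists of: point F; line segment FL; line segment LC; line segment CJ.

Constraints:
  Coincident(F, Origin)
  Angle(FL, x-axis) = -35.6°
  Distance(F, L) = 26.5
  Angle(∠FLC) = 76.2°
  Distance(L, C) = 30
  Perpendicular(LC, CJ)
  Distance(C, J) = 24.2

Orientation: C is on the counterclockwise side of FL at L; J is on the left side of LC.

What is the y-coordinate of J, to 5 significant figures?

21.415

∠FLC = 76.2°, so LC runs at -35.6° + (180° − 76.2°) = 68.200° from the x-axis; with |LC| = 30.0, C = L + 30.0·(cos 68.200°, sin 68.200°) = (32.688, 12.428). The perpendicularity gives CJ at right angles to LC; with |CJ| = 24.2 on the left of LC, J = C + 24.2·(-0.92849, 0.37137) = (10.219, 21.415). So J.y = 21.415.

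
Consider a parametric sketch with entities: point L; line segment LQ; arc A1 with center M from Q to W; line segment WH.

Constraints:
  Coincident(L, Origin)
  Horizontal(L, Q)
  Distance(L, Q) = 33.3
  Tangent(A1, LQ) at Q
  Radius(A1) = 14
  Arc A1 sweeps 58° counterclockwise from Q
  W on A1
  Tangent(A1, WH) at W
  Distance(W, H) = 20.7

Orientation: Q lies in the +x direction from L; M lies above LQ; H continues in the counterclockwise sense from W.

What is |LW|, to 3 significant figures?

45.6

L is at the origin; LQ is horizontal with |LQ| = 33.3 and Q on the +x side, so Q = (33.3, 0.00). Tangency of A1 to LQ means the radius MQ is perpendicular to LQ, so M = Q + (0, 14) = (33.3, 14.0). On A1, Q sits at bearing -90° from M; a 58° counterclockwise sweep puts W at bearing -32°, so W = M + 14.0·(cos -32°, sin -32°) = (45.2, 6.58). Then |LW| = |W − L| = 45.6.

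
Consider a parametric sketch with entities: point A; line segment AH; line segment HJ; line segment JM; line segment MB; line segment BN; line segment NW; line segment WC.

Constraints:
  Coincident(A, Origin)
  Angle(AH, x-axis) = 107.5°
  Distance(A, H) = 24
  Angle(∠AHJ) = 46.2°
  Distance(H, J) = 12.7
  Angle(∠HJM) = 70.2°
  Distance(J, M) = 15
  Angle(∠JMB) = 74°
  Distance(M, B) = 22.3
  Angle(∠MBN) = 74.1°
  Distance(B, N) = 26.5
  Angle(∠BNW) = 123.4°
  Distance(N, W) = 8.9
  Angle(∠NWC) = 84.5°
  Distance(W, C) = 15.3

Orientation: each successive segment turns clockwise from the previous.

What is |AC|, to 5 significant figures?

16.382

A is at the origin; AH runs at 107.5° with length 24.0, so H = (-7.2169, 22.889). ∠AHJ = 46.2° gives HJ at -26.300° from the x-axis; with |HJ| = 12.7, J = (4.1684, 17.262). ∠HJM = 70.2° gives JM at -136.10° from the x-axis; with |JM| = 15.0, M = (-6.6398, 6.8612). ∠JMB = 74.0° gives MB at 117.90° from the x-axis; with |MB| = 22.3, B = (-17.075, 26.569). ∠MBN = 74.1° gives BN at 12.000° from the x-axis; with |BN| = 26.5, N = (8.8462, 32.079). ∠BNW = 123.4° gives NW at -44.600° from the x-axis; with |NW| = 8.9, W = (15.183, 25.830). ∠NWC = 84.5° gives WC at -140.10° from the x-axis; with |WC| = 15.3, C = (3.4457, 16.015). Then |AC| = |C − A| = 16.382.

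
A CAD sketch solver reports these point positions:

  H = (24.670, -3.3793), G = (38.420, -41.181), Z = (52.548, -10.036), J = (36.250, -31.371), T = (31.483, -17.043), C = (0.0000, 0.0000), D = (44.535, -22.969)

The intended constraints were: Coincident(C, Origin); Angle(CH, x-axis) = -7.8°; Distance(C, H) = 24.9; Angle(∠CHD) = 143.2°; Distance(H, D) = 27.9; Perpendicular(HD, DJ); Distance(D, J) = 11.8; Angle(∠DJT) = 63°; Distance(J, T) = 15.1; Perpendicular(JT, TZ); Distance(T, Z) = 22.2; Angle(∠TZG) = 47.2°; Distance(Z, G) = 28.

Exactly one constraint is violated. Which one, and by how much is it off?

Distance(Z, G) = 28 — off by 6.20.

C = (0.00, 0.00) ✓; CH at -7.800° ✓; |CH| = 24.90 ✓; ∠CHD = 143.2° ✓; |HD| = 27.90 ✓; ∠(HD, DJ) = 90.00° ✓; |DJ| = 11.80 ✓; ∠DJT = 63.00° ✓; |JT| = 15.10 ✓; ∠(JT, TZ) = 90.00° ✓; |TZ| = 22.20 ✓; ∠TZG = 47.20° ✓; |ZG| = 34.20 ✗.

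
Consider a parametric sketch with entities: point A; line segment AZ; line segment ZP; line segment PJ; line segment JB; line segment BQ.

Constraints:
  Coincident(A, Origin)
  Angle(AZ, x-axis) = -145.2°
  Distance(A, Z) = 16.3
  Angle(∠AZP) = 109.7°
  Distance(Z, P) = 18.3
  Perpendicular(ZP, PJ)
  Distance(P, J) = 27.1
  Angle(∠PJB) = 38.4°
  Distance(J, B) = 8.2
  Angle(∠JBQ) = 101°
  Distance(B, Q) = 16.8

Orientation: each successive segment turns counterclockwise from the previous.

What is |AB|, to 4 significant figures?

19.45

The perpendicularity gives PJ at right angles to ZP, so PJ runs at 15.10°; with |PJ| = 27.1, J = (17.55, -19.91). ∠PJB = 38.4° gives JB at 156.7° from the x-axis; with |JB| = 8.2, B = (10.02, -16.67). Then |AB| = |B − A| = 19.45.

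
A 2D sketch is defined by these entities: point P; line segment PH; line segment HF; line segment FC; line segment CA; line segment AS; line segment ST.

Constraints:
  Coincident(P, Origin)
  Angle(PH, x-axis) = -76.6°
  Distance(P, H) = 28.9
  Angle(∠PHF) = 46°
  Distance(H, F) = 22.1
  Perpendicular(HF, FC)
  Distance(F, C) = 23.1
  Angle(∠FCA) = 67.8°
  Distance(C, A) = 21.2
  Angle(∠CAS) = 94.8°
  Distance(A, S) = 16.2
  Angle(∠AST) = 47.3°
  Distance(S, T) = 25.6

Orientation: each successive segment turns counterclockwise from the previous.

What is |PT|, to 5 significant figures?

1.0347

P is at the origin; PH runs at -76.6° with length 28.9, so H = (6.6975, -28.113). ∠PHF = 46.0° gives HF at 57.400° from the x-axis; with |HF| = 22.1, F = (18.604, -9.4950). HF ⟂ FC, so FC runs at 147.40°; with |FC| = 23.1, C = (-0.85630, 2.9506). ∠FCA = 67.8° gives CA at -100.40° from the x-axis; with |CA| = 21.2, A = (-4.6833, -17.901). ∠CAS = 94.8° gives AS at -15.200° from the x-axis; with |AS| = 16.2, S = (10.950, -22.149). ∠AST = 47.3° gives ST at 117.50° from the x-axis; with |ST| = 25.6, T = (-0.87080, 0.55888). Then |PT| = |T − P| = 1.0347.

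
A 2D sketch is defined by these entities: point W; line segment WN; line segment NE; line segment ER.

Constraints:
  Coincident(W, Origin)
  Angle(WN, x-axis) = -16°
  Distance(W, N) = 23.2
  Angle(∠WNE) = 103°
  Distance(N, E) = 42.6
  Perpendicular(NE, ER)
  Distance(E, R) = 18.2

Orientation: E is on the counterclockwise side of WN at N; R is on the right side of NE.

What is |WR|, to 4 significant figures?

62.86

W is at the origin; WN runs at -16.0° with length 23.2, so N = 23.2·(cos -16.0°, sin -16.0°) = (22.30, -6.395). ∠WNE = 103.0°, so NE runs at -16.0° + (180° − 103.0°) = 61.00° from the x-axis; with |NE| = 42.6, E = N + 42.6·(cos 61.00°, sin 61.00°) = (42.95, 30.86). The perpendicularity gives ER at right angles to NE; with |ER| = 18.2 on the right of NE, R = E + 18.2·(0.8746, -0.4848) = (58.87, 22.04). Then |WR| = |R − W| = 62.86.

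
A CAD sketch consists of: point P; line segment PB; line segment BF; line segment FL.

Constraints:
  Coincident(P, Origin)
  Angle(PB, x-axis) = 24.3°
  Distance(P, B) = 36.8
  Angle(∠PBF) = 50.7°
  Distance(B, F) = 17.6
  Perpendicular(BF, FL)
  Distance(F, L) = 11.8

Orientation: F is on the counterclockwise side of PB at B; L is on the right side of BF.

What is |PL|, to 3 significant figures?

40.7

P is at the origin; PB runs at 24.3° with length 36.8, so B = 36.8·(cos 24.3°, sin 24.3°) = (33.5, 15.1). ∠PBF = 50.7°, so BF runs at 24.3° + (180° − 50.7°) = 154° from the x-axis; with |BF| = 17.6, F = B + 17.6·(cos 154°, sin 154°) = (17.8, 23.0). The perpendicularity gives FL at right angles to BF; with |FL| = 11.8 on the right of BF, L = F + 11.8·(0.445, 0.896) = (23.0, 33.5). Then |PL| = |L − P| = 40.7.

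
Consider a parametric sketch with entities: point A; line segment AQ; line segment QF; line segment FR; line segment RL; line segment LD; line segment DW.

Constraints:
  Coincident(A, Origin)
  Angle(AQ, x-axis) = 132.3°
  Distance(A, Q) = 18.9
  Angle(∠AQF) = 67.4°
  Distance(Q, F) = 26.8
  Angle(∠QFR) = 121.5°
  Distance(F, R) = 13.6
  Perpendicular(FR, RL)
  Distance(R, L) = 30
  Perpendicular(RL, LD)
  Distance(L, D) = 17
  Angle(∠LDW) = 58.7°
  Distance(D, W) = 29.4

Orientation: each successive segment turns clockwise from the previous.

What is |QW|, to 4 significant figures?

31.51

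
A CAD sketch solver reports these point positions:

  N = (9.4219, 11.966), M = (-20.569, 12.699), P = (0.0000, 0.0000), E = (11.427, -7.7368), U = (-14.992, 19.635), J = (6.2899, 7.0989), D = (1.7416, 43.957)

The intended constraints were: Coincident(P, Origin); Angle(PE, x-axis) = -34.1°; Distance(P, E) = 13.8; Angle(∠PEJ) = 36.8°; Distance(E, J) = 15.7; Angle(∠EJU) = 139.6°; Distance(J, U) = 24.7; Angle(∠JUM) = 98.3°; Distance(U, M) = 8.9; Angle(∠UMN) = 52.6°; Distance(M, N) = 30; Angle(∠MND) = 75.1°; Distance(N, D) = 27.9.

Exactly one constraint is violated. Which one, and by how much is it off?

Distance(N, D) = 27.9 — off by 5.00.

P = (0.00, 0.00) ✓; PE at -34.10° ✓; |PE| = 13.80 ✓; ∠PEJ = 36.80° ✓; |EJ| = 15.70 ✓; ∠EJU = 139.6° ✓; |JU| = 24.70 ✓; ∠JUM = 98.30° ✓; |UM| = 8.900 ✓; ∠UMN = 52.60° ✓; |MN| = 30.00 ✓; ∠MND = 75.10° ✓; |ND| = 32.90 ✗.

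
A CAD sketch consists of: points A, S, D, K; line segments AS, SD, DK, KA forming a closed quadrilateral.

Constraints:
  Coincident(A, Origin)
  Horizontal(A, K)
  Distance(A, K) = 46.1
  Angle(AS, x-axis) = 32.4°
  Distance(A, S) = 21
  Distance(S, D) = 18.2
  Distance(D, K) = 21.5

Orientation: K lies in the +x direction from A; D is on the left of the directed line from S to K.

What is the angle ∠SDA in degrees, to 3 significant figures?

5.43°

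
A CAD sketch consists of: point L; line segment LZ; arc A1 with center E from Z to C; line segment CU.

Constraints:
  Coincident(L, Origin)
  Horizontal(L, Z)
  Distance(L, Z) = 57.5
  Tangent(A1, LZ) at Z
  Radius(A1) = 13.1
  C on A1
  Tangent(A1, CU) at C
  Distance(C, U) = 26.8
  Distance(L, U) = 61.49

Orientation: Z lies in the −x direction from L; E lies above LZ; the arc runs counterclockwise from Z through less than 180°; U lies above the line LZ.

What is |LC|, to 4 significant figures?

46.56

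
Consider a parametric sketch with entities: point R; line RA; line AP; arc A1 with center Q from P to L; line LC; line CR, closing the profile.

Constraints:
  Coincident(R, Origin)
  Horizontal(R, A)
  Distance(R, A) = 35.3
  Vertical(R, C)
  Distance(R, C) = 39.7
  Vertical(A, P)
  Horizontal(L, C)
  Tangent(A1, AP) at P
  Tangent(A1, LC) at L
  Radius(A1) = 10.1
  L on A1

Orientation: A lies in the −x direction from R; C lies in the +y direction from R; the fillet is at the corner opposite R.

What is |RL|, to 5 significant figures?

47.023

R is at the origin; RA is horizontal with |RA| = 35.3 and A on the −x side, so A = (-35.300, 0.0000). R and C share the same x with |RC| = 39.7 and C on the +y side, so C = (0.0000, 39.700). The virtual corner opposite R is at (-35.300, 39.700). Since A1 is tangent to AP there, QP ⟂ AP and A1 meets LC tangentially, so QL is at right angles to LC, with radius 10.1, so the center Q sits 10.1 in from both sides at Q = (-25.200, 29.600). That places the tangent points at P = (-35.300, 29.600) on AP and L = (-25.200, 39.700) on LC. Then |RL| = |L − R| = 47.023.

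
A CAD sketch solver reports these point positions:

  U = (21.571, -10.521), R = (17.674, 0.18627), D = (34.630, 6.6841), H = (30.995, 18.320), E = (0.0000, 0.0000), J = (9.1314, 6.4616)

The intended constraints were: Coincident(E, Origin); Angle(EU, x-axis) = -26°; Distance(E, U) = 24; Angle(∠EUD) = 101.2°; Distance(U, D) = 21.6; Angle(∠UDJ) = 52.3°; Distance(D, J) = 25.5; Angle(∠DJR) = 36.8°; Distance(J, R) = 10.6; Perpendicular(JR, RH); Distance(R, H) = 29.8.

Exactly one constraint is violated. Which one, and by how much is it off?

Distance(R, H) = 29.8 — off by 7.30.

E = (0.00, 0.00) ✓; EU at -26.00° ✓; |EU| = 24.00 ✓; ∠EUD = 101.2° ✓; |UD| = 21.60 ✓; ∠UDJ = 52.30° ✓; |DJ| = 25.50 ✓; ∠DJR = 36.80° ✓; |JR| = 10.60 ✓; ∠(JR, RH) = 90.00° ✓; |RH| = 22.50 ✗.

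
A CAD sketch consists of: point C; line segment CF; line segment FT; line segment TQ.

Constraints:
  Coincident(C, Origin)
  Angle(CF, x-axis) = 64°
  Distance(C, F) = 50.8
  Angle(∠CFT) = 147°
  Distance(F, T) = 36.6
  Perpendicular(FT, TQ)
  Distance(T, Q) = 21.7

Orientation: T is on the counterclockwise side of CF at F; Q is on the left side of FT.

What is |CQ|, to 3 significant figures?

79.4

∠CFT = 147.0°, so FT runs at 64.0° + (180° − 147.0°) = 97.0° from the x-axis; with |FT| = 36.6, T = F + 36.6·(cos 97.0°, sin 97.0°) = (17.8, 82.0). FT ⟂ TQ; with |TQ| = 21.7 on the left of FT, Q = T + 21.7·(-0.993, -0.122) = (-3.73, 79.3). Then |CQ| = |Q − C| = 79.4.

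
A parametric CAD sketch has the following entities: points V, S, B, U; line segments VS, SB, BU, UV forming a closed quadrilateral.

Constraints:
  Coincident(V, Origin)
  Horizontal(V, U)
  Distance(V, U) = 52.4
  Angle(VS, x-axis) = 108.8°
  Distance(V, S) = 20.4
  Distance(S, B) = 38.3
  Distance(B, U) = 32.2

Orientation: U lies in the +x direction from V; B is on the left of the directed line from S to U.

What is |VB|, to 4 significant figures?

39.75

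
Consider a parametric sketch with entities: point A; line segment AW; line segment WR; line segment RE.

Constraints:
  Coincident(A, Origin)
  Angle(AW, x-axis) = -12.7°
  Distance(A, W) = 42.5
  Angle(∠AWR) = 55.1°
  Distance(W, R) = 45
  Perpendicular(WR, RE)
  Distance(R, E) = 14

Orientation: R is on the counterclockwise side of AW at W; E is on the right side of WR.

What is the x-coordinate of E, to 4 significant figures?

37.42

A is at the origin; AW runs at -12.7° with length 42.5, so W = 42.5·(cos -12.7°, sin -12.7°) = (41.46, -9.343). ∠AWR = 55.1°, so WR runs at -12.7° + (180° − 55.1°) = 112.2° from the x-axis; with |WR| = 45.0, R = W + 45.0·(cos 112.2°, sin 112.2°) = (24.46, 32.32). WR is perpendicular to RE; with |RE| = 14.0 on the right of WR, E = R + 14.0·(0.9259, 0.3778) = (37.42, 37.61). So E.x = 37.42.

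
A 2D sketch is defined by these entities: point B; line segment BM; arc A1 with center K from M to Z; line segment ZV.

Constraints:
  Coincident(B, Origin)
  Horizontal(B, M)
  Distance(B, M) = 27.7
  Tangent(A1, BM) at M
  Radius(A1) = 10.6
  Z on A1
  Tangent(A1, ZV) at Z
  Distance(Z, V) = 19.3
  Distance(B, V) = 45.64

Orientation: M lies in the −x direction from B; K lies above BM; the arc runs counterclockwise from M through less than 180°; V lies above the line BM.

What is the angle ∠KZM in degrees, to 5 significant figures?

24.395°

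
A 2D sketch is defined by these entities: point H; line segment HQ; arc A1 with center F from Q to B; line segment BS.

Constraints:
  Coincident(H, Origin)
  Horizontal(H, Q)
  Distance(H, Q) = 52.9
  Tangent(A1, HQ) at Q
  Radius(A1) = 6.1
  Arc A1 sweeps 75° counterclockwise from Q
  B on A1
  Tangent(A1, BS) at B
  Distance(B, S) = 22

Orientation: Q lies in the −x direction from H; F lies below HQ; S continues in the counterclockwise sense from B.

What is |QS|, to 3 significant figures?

28.3

On A1, Q sits at bearing 90° from F; a 75° counterclockwise sweep puts B at bearing 165°, so B = F + 6.1·(cos 165°, sin 165°) = (-58.8, -4.52). The tangent condition forces FB to be normal to BS, so BS runs along (−sin 165°, cos 165°); with |BS| = 22.0, S = (-64.5, -25.8). Then |QS| = |S − Q| = 28.3.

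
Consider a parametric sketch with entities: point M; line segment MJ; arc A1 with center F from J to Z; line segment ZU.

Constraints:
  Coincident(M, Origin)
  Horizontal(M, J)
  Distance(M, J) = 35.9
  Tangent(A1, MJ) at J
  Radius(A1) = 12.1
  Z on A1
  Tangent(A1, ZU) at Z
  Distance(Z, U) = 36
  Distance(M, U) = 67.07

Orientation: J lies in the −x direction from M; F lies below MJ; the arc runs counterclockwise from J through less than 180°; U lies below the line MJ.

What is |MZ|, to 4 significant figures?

49.64

Checks: |FZ| = 12.10 ✓; ∠(FZ, ZU) = 90.00° ✓; |ZU| = 36.00 ✓; |MU| = 67.07 ✓.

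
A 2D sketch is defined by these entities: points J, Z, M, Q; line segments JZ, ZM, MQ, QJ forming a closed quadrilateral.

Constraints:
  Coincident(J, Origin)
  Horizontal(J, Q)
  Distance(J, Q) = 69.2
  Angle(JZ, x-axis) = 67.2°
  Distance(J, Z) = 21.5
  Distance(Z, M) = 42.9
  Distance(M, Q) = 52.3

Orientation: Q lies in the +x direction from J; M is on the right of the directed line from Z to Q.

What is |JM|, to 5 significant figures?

29.977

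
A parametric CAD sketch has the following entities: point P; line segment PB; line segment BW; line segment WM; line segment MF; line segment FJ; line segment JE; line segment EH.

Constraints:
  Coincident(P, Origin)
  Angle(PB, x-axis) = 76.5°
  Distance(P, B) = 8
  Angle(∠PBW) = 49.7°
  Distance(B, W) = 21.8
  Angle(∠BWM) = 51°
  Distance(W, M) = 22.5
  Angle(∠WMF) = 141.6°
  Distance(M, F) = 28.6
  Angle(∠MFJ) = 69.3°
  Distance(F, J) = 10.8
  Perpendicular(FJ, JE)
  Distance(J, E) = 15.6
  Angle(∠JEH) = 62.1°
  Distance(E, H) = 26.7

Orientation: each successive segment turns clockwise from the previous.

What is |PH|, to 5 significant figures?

39.098

FJ ⟂ JE, so JE runs at -61.900°; with |JE| = 15.6, E = (-12.375, 1.4506). ∠JEH = 62.1° gives EH at -179.80° from the x-axis; with |EH| = 26.7, H = (-39.075, 1.3574). Then |PH| = |H − P| = 39.098.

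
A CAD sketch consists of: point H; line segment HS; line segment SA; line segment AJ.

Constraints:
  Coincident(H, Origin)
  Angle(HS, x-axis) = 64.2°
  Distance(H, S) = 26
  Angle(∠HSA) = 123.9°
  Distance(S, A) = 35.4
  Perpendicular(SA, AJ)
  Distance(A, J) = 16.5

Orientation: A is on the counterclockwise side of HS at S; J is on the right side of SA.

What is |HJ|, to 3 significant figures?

62.8

H is at the origin; HS runs at 64.2° with length 26.0, so S = 26.0·(cos 64.2°, sin 64.2°) = (11.3, 23.4). ∠HSA = 123.9°, so SA runs at 64.2° + (180° − 123.9°) = 120° from the x-axis; with |SA| = 35.4, A = S + 35.4·(cos 120°, sin 120°) = (-6.54, 54.0). SA is perpendicular to AJ; with |AJ| = 16.5 on the right of SA, J = A + 16.5·(0.863, 0.505) = (7.70, 62.3). Then |HJ| = |J − H| = 62.8.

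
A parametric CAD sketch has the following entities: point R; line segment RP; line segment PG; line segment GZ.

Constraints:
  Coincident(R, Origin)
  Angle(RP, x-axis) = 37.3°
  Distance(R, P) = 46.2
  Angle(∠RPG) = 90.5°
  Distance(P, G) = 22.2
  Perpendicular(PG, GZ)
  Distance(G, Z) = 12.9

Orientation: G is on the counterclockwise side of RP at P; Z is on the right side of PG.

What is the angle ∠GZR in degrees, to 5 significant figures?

20.930°

R is at the origin; RP runs at 37.3° with length 46.2, so P = 46.2·(cos 37.3°, sin 37.3°) = (36.751, 27.997). ∠RPG = 90.5°, so PG runs at 37.3° + (180° − 90.5°) = 126.80° from the x-axis; with |PG| = 22.2, G = P + 22.2·(cos 126.80°, sin 126.80°) = (23.453, 45.773). PG is perpendicular to GZ; with |GZ| = 12.9 on the right of PG, Z = G + 12.9·(0.80073, 0.59902) = (33.782, 53.500). Then cos ∠GZR = ZG·ZR / (|ZG||ZR|), giving 20.930°.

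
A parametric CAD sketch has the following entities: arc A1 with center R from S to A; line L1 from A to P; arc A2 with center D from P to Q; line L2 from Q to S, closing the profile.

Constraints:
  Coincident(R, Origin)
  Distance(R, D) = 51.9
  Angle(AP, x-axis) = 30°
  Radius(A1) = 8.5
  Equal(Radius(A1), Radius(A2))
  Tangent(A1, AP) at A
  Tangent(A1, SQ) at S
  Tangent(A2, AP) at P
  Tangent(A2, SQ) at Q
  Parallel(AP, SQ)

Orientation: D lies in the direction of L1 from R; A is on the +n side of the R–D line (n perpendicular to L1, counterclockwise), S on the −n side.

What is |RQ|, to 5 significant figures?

52.591

The slot axis is L1's direction at 30.0°, so u = (cos 30.0°, sin 30.0°) = (0.86603, 0.50000) and n = (−sin 30.0°, cos 30.0°) = (-0.50000, 0.86603). R is at the origin and D lies 51.9 along u from R, so D = 51.9·u = (44.947, 25.950). Tangency of A1 to both parallel lines with radius 8.5 puts A and S at R ± 8.5·n: A = (-4.2500, 7.3612), S = (4.2500, -7.3612). Equal radii place P and Q the same way about D: P = D + 8.5·n = (40.697, 33.311), Q = D − 8.5·n = (49.197, 18.589). Then |RQ| = |Q − R| = 52.591.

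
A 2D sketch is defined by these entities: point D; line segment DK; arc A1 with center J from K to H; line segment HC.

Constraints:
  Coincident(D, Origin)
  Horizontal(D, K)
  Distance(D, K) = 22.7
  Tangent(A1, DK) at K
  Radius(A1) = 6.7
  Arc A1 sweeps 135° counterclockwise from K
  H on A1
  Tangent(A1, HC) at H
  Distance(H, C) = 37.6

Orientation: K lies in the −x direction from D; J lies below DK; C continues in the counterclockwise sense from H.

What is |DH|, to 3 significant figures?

29.7

D is at the origin; D and K share the same y with |DK| = 22.7 and K on the −x side, so K = (-22.7, 0.00). A1 meets DK tangentially, so JK is at right angles to DK, so J = K + (0, -6.7) = (-22.7, -6.70). On A1, K sits at bearing 90° from J; a 135° counterclockwise sweep puts H at bearing 225°, so H = J + 6.7·(cos 225°, sin 225°) = (-27.4, -11.4). Then |DH| = |H − D| = 29.7.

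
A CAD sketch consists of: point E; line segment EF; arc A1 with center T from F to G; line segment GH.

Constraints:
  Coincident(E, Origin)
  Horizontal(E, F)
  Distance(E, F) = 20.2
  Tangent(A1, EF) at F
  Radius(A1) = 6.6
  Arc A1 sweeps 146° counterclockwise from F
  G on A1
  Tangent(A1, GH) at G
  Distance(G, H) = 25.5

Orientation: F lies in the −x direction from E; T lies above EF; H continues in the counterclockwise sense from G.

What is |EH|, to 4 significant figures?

45.94

On A1, F sits at bearing -90° from T; a 146° counterclockwise sweep puts G at bearing 56°, so G = T + 6.6·(cos 56°, sin 56°) = (-16.51, 12.07). Since A1 is tangent to GH there, TG ⟂ GH, so GH runs along (−sin 56°, cos 56°); with |GH| = 25.5, H = (-37.65, 26.33). Then |EH| = |H − E| = 45.94.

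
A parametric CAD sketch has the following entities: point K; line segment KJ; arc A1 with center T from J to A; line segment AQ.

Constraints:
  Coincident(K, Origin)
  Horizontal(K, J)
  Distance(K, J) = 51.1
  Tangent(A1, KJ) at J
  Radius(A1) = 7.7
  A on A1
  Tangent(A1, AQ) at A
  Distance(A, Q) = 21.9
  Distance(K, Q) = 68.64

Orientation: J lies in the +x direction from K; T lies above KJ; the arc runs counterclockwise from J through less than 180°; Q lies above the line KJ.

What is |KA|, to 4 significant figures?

59.00

Checks: ∠(TJ, JK) = 90.00° ✓; |TJ| = 7.700 ✓; |TA| = 7.700 ✓; ∠(TA, AQ) = 90.00° ✓; |AQ| = 21.90 ✓; |KQ| = 68.64 ✓.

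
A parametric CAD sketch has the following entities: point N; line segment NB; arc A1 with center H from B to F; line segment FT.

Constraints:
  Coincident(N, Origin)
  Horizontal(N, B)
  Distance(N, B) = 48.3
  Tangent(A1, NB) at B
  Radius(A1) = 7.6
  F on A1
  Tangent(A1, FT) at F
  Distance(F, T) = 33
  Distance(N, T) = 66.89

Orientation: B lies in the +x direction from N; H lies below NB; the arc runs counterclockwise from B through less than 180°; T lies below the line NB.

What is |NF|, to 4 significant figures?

42.44

Checks: ∠(HB, BN) = 90.00° ✓; |HF| = 7.600 ✓; ∠(HF, FT) = 90.00° ✓; |FT| = 33.00 ✓; |NT| = 66.89 ✓.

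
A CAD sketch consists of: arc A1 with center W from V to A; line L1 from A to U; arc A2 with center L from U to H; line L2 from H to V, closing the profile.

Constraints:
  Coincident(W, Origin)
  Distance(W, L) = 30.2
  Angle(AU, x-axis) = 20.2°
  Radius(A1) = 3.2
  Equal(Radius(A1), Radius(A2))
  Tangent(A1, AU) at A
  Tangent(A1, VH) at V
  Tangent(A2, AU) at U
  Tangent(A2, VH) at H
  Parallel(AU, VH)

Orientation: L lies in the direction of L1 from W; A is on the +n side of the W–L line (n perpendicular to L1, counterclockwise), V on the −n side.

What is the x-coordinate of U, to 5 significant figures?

27.238

The slot axis is L1's direction at 20.2°, so u = (cos 20.2°, sin 20.2°) = (0.93849, 0.34530) and n = (−sin 20.2°, cos 20.2°) = (-0.34530, 0.93849). W is at the origin and L lies 30.2 along u from W, so L = 30.2·u = (28.342, 10.428). Tangency of A1 to both parallel lines with radius 3.2 puts A and V at W ± 3.2·n: A = (-1.1050, 3.0032), V = (1.1050, -3.0032). Equal radii place U and H the same way about L: U = L + 3.2·n = (27.238, 13.431), H = L − 3.2·n = (29.447, 7.4248). So U.x = 27.238.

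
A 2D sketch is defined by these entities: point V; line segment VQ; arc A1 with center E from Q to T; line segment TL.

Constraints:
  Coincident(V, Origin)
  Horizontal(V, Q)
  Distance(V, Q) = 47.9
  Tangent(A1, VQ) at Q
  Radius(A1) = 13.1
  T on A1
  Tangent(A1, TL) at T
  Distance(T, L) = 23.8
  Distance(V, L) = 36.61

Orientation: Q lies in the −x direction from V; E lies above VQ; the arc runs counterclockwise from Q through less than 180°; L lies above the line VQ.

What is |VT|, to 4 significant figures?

37.15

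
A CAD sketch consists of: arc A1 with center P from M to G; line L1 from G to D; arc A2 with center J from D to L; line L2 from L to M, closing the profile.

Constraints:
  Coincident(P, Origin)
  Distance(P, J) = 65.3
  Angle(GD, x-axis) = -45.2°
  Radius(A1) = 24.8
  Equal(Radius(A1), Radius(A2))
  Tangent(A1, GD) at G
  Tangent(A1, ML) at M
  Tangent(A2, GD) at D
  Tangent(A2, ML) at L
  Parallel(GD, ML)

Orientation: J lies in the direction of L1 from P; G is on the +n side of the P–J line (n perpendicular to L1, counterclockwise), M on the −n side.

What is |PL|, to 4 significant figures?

69.85

The slot axis is L1's direction at -45.2°, so u = (cos -45.2°, sin -45.2°) = (0.7046, -0.7096) and n = (−sin -45.2°, cos -45.2°) = (0.7096, 0.7046). P is at the origin and J lies 65.3 along u from P, so J = 65.3·u = (46.01, -46.33). Tangency of A1 to both parallel lines with radius 24.8 puts G and M at P ± 24.8·n: G = (17.60, 17.47), M = (-17.60, -17.47). Equal radii place D and L the same way about J: D = J + 24.8·n = (63.61, -28.86), L = J − 24.8·n = (28.42, -63.81). Then |PL| = |L − P| = 69.85.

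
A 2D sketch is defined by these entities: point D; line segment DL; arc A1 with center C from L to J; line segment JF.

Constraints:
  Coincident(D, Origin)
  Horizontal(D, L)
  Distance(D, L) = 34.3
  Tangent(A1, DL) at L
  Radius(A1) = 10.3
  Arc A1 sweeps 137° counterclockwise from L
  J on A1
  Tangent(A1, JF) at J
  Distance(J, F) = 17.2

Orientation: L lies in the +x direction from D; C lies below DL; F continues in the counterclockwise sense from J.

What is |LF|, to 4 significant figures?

30.08

D is at the origin; D and L share the same y with |DL| = 34.3 and L on the +x side, so L = (34.30, 0.000). The tangent condition forces CL to be normal to DL, so C = L + (0, -10.3) = (34.30, -10.30). On A1, L sits at bearing 90° from C; a 137° counterclockwise sweep puts J at bearing 227°, so J = C + 10.3·(cos 227°, sin 227°) = (27.28, -17.83). A1 meets JF tangentially, so CJ is at right angles to JF, so JF runs along (−sin 227°, cos 227°); with |JF| = 17.2, F = (39.85, -29.56). Then |LF| = |F − L| = 30.08.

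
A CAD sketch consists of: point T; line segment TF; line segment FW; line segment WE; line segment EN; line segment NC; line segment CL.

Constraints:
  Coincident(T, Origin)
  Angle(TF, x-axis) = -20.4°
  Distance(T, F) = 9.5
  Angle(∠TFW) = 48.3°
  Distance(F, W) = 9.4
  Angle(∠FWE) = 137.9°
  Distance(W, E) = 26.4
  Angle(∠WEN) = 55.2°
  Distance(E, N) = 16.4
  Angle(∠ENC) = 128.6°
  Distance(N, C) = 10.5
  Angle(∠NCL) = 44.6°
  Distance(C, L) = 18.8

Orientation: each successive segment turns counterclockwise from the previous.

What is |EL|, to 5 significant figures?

7.3555

∠ENC = 128.6° gives NC at -30.400° from the x-axis; with |NC| = 10.5, C = (-6.7205, -4.2784). ∠NCL = 44.6° gives CL at 105.00° from the x-axis; with |CL| = 18.8, L = (-11.586, 13.881). Then |EL| = |L − E| = 7.3555.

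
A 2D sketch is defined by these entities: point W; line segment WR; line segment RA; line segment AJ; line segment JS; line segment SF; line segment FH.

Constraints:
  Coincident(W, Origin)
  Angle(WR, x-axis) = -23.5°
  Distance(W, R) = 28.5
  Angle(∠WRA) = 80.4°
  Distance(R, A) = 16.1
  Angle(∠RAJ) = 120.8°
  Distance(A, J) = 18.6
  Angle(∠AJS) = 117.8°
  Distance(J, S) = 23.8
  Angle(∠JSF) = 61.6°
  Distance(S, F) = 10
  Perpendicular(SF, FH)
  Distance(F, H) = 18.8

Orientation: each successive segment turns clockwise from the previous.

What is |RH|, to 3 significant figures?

30.5

W is at the origin; WR runs at -23.5° with length 28.5, so R = (26.1, -11.4). ∠WRA = 80.4° gives RA at -123° from the x-axis; with |RA| = 16.1, A = (17.3, -24.9). ∠RAJ = 120.8° gives AJ at 178° from the x-axis; with |AJ| = 18.6, J = (-1.24, -24.1). ∠AJS = 117.8° gives JS at 116° from the x-axis; with |JS| = 23.8, S = (-11.5, -2.62). ∠JSF = 61.6° gives SF at -2.90° from the x-axis; with |SF| = 10.0, F = (-1.50, -3.13). The perpendicularity gives FH at right angles to SF, so FH runs at -92.9°; with |FH| = 18.8, H = (-2.45, -21.9). Then |RH| = |H − R| = 30.5.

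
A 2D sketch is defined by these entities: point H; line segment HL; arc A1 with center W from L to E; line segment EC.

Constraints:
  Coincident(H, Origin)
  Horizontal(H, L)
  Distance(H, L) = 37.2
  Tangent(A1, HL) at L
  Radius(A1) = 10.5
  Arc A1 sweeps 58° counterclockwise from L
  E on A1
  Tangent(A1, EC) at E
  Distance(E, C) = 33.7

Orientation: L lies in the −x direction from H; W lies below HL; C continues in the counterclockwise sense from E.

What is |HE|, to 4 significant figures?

46.37

H is at the origin; HL is horizontal with |HL| = 37.2 and L on the −x side, so L = (-37.20, 0.000). A1 meets HL tangentially, so WL is at right angles to HL, so W = L + (0, -10.5) = (-37.20, -10.50). On A1, L sits at bearing 90° from W; a 58° counterclockwise sweep puts E at bearing 148°, so E = W + 10.5·(cos 148°, sin 148°) = (-46.10, -4.936). Then |HE| = |E − H| = 46.37.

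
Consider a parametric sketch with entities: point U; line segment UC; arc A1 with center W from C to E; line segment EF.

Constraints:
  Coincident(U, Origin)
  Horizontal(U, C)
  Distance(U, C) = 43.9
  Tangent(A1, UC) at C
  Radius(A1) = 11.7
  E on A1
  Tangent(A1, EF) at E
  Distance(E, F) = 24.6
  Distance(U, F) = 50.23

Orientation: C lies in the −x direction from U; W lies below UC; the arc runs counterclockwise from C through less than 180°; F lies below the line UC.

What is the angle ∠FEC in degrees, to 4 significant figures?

111.5°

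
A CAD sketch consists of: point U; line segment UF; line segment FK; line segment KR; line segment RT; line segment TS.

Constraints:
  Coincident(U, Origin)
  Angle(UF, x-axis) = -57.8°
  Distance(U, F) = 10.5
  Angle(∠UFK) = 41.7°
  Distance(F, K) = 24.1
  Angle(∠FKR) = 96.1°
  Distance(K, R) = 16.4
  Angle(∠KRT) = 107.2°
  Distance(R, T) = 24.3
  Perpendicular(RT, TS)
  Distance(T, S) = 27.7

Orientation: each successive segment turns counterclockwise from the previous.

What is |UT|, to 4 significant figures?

19.42

∠FKR = 96.1° gives KR at 164.4° from the x-axis; with |KR| = 16.4, R = (-6.223, 19.29). ∠KRT = 107.2° gives RT at -122.8° from the x-axis; with |RT| = 24.3, T = (-19.39, -1.131). Then |UT| = |T − U| = 19.42.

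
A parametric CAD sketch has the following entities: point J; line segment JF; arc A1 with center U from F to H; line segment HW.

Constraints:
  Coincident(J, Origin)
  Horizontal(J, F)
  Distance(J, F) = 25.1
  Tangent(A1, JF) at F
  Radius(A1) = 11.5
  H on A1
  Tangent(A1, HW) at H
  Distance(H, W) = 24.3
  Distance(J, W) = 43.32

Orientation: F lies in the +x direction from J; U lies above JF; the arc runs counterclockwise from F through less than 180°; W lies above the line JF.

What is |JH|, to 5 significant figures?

38.985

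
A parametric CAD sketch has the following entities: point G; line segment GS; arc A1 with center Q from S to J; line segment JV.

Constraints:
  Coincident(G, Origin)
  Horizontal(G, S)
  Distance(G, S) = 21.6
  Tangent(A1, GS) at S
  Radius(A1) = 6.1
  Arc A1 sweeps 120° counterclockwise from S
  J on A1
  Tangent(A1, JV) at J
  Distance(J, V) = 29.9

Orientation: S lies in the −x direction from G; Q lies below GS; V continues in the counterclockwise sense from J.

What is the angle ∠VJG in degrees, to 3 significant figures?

78.8°

G is at the origin; GS is horizontal with |GS| = 21.6 and S on the −x side, so S = (-21.6, 0.00). Since A1 is tangent to GS there, QS ⟂ GS, so Q = S + (0, -6.1) = (-21.6, -6.10). On A1, S sits at bearing 90° from Q; a 120° counterclockwise sweep puts J at bearing 210°, so J = Q + 6.1·(cos 210°, sin 210°) = (-26.9, -9.15). A1 meets JV tangentially, so QJ is at right angles to JV, so JV runs along (−sin 210°, cos 210°); with |JV| = 29.9, V = (-11.9, -35.0). Then cos ∠VJG = JV·JG / (|JV||JG|), giving 78.8°.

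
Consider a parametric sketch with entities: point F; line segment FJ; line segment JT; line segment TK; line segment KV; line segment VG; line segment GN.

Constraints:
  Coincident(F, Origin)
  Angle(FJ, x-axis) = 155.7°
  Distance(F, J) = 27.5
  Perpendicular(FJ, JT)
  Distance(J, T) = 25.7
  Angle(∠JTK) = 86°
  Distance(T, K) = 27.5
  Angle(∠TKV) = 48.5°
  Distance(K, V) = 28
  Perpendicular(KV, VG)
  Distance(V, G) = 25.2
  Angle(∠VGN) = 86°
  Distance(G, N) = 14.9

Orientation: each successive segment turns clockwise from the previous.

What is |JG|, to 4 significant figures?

24.37

F is at the origin; FJ runs at 155.7° with length 27.5, so J = (-25.06, 11.32). FJ is perpendicular to JT, so JT runs at 65.70°; with |JT| = 25.7, T = (-14.49, 34.74). ∠JTK = 86.0° gives TK at -28.30° from the x-axis; with |TK| = 27.5, K = (9.725, 21.70). ∠TKV = 48.5° gives KV at -159.8° from the x-axis; with |KV| = 28.0, V = (-16.55, 12.03). The perpendicularity gives VG at right angles to KV, so VG runs at 110.2°; with |VG| = 25.2, G = (-25.25, 35.68). Then |JG| = |G − J| = 24.37.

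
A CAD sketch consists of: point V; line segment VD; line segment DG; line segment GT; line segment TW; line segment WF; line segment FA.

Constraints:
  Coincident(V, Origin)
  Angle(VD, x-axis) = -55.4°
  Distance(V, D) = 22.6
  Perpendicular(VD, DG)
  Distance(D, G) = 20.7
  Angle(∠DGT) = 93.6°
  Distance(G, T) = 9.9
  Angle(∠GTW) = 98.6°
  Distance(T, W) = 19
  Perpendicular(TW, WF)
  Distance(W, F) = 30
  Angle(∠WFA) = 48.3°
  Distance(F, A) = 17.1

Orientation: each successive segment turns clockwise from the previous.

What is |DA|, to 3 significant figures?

13.3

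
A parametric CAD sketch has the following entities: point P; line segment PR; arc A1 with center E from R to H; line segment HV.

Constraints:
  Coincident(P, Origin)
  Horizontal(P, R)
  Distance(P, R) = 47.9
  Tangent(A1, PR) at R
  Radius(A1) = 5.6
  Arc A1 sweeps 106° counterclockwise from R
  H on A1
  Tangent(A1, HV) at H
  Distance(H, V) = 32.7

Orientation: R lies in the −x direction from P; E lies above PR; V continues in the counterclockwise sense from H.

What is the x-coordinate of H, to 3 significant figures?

-42.5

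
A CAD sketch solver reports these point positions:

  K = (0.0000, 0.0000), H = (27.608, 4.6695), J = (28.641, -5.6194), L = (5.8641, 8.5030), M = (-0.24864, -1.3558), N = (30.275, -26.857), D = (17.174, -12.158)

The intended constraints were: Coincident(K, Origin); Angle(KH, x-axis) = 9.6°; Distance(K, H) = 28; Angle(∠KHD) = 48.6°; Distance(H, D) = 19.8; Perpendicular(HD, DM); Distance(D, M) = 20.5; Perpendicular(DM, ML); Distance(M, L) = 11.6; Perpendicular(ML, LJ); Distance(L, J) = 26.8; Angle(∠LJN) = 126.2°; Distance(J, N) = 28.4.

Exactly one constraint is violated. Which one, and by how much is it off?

Distance(J, N) = 28.4 — off by 7.10.

K = (0.00, 0.00) ✓; KH at 9.600° ✓; |KH| = 28.00 ✓; ∠KHD = 48.60° ✓; |HD| = 19.80 ✓; ∠(HD, DM) = 90.00° ✓; |DM| = 20.50 ✓; ∠(DM, ML) = 90.00° ✓; |ML| = 11.60 ✓; ∠(ML, LJ) = 90.00° ✓; |LJ| = 26.80 ✓; ∠LJN = 126.2° ✓; |JN| = 21.30 ✗.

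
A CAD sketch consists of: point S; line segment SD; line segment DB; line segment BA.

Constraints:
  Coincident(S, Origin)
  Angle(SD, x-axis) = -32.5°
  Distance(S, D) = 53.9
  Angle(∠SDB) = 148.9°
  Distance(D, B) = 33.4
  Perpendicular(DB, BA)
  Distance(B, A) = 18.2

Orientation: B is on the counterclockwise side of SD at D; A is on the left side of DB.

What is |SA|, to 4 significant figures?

80.13

S is at the origin; SD runs at -32.5° with length 53.9, so D = 53.9·(cos -32.5°, sin -32.5°) = (45.46, -28.96). ∠SDB = 148.9°, so DB runs at -32.5° + (180° − 148.9°) = -1.400° from the x-axis; with |DB| = 33.4, B = D + 33.4·(cos -1.400°, sin -1.400°) = (78.85, -29.78). DB ⟂ BA; with |BA| = 18.2 on the left of DB, A = B + 18.2·(0.02443, 0.9997) = (79.29, -11.58). Then |SA| = |A − S| = 80.13.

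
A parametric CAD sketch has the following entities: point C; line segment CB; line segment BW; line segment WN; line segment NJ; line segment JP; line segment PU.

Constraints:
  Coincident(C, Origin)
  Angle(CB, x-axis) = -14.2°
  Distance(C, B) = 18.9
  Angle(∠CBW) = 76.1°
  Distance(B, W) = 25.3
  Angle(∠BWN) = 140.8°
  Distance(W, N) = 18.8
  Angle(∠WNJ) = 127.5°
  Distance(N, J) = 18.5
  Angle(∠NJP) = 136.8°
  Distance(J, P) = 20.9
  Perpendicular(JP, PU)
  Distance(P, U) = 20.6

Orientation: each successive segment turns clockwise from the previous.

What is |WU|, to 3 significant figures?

34.3

C is at the origin; CB runs at -14.2° with length 18.9, so B = (18.3, -4.64). ∠CBW = 76.1° gives BW at -118° from the x-axis; with |BW| = 25.3, W = (6.41, -27.0). ∠BWN = 140.8° gives WN at -157° from the x-axis; with |WN| = 18.8, N = (-10.9, -34.2). ∠WNJ = 127.5° gives NJ at 150° from the x-axis; with |NJ| = 18.5, J = (-27.0, -25.0). ∠NJP = 136.8° gives JP at 107° from the x-axis; with |JP| = 20.9, P = (-33.1, -5.03). JP ⟂ PU, so PU runs at 17.0°; with |PU| = 20.6, U = (-13.4, 0.994). Then |WU| = |U − W| = 34.3.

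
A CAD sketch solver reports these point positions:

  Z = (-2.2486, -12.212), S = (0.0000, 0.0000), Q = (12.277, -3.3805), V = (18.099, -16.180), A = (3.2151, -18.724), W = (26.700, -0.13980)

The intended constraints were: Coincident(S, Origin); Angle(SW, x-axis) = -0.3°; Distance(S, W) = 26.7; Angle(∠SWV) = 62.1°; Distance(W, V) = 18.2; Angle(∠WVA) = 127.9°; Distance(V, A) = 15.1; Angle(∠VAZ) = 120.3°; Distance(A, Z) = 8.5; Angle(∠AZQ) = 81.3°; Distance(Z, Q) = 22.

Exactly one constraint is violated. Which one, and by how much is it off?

Distance(Z, Q) = 22 — off by 5.00.

S = (0.00, 0.00) ✓; SW at -0.3000° ✓; |SW| = 26.70 ✓; ∠SWV = 62.10° ✓; |WV| = 18.20 ✓; ∠WVA = 127.9° ✓; |VA| = 15.10 ✓; ∠VAZ = 120.3° ✓; |AZ| = 8.500 ✓; ∠AZQ = 81.30° ✓; |ZQ| = 17.00 ✗.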